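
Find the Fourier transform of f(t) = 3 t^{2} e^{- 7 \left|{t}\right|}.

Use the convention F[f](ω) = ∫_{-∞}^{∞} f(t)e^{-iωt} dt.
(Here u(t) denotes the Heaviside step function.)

F(ω) = \frac{84 \left(49 - 3 \omega^{2}\right)}{\left(\omega^{2} + 49\right)^{3}}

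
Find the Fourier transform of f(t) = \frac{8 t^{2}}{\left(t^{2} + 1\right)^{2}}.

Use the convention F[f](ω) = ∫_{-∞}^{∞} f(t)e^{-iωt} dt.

F(ω) = 4 \pi \left(1 - \left|{\omega}\right|\right) e^{- \left|{\omega}\right|}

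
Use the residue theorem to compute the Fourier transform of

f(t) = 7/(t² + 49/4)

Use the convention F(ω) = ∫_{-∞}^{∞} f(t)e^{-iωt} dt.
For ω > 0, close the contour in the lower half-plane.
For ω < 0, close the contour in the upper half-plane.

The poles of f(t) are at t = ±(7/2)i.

Let g(z) = f(z)e^{-iωz}; for large |z| the factor e^{-iωz} decays in the lower half-plane when ω > 0 and in the upper half-plane when ω < 0.

Case ω > 0 (lower half-plane, clockwise contour ⇒ F(ω) = -2πi·ΣRes):
  Res_{z = - \frac{7 i}{2}} g(z) = i e^{- \frac{7 \omega}{2}}
  F(ω) = -2πi·ΣRes = 2 \pi e^{- \frac{7 \omega}{2}}

Case ω < 0 (upper half-plane, counterclockwise contour ⇒ F(ω) = +2πi·ΣRes):
  Res_{z = \frac{7 i}{2}} g(z) = - i e^{\frac{7 \omega}{2}}
  F(ω) = 2πi·ΣRes = 2 \pi e^{\frac{7 \omega}{2}}

Both cases combine into a single formula in |ω|:

F(ω) = 2 \pi e^{- \frac{7 \left|{\omega}\right|}{2}}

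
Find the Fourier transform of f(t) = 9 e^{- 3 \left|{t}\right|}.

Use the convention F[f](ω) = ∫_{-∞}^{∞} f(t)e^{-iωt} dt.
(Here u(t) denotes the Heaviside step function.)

F(ω) = \frac{54}{\omega^{2} + 9}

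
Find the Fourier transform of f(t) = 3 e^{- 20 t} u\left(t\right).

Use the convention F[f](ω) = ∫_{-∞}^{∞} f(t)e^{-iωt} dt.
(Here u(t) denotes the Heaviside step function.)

F(ω) = \frac{3}{i \omega + 20}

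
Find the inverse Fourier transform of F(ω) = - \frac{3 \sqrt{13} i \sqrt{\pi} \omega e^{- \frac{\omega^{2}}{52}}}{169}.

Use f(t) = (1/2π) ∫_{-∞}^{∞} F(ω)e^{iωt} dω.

f(t) = 6 t e^{- 13 t^{2}}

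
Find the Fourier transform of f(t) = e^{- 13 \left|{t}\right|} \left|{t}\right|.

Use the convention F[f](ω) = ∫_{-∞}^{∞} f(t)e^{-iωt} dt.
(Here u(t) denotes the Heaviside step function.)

F(ω) = \frac{2 \left(169 - \omega^{2}\right)}{\left(\omega^{2} + 169\right)^{2}}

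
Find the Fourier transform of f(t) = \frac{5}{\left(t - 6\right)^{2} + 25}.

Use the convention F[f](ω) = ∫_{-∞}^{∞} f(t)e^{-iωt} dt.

F(ω) = \pi e^{- 6 i \omega - 5 \left|{\omega}\right|}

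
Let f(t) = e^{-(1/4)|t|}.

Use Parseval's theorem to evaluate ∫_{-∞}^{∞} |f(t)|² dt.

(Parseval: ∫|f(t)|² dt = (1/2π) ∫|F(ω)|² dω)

∫|f(t)|² dt = 4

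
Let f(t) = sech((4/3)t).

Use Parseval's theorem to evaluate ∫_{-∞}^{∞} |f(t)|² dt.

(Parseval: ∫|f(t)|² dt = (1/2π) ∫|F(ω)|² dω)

∫|f(t)|² dt = \frac{3}{2}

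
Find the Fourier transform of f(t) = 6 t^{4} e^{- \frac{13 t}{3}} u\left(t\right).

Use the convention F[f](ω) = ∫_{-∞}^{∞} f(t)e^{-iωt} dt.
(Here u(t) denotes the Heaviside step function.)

F(ω) = \frac{34992}{\left(3 i \omega + 13\right)^{5}}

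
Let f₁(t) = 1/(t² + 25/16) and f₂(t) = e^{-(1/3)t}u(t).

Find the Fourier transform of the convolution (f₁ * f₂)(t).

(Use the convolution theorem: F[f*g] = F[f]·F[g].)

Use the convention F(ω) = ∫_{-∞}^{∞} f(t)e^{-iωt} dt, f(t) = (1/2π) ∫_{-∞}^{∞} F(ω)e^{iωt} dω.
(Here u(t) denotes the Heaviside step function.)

F[f₁*f₂](ω) = \frac{12 \pi e^{- \frac{5 \left|{\omega}\right|}{4}}}{5 \left(3 i \omega + 1\right)}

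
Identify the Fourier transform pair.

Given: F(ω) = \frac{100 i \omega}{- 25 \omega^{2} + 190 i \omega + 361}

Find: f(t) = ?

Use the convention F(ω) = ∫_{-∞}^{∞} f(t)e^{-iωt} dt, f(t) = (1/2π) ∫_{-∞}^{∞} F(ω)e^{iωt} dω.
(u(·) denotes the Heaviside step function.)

f(t) = 4 \left(1 - \frac{19 t}{5}\right) e^{- \frac{19 t}{5}} u\left(t\right)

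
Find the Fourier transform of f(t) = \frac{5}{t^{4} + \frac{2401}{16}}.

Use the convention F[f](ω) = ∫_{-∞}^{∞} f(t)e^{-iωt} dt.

F(ω) = \frac{40 \pi e^{- \frac{7 \sqrt{2} \left|{\omega}\right|}{4}} \sin{\left(\frac{7 \sqrt{2} \left|{\omega}\right|}{4} + \frac{\pi}{4} \right)}}{343}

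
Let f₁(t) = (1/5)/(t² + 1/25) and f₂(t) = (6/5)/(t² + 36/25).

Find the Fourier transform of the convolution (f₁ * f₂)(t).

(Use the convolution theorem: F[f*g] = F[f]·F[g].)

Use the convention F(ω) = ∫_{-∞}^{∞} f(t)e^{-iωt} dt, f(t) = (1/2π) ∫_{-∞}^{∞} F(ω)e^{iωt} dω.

F[f₁*f₂](ω) = \pi^{2} e^{- \frac{7 \left|{\omega}\right|}{5}}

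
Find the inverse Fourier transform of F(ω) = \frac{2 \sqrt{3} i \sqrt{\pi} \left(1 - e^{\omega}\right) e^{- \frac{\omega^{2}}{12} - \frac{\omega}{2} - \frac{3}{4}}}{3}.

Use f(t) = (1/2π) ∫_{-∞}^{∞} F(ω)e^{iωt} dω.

f(t) = 4 e^{- 3 t^{2}} \sin{\left(3 t \right)}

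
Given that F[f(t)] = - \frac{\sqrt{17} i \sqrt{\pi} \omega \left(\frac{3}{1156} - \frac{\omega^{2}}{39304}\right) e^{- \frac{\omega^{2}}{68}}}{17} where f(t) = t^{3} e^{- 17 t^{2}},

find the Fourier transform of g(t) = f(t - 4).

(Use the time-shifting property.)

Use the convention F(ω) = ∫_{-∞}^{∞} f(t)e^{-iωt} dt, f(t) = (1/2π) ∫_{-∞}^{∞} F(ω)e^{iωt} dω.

F[g](ω) = \frac{\sqrt{17} i \sqrt{\pi} \omega \left(\omega^{2} - 102\right) e^{- \frac{\omega \left(\omega + 272 i\right)}{68}}}{668168}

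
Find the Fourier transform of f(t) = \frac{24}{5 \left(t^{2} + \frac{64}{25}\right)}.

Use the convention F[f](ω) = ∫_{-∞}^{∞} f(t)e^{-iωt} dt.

F(ω) = 3 \pi e^{- \frac{8 \left|{\omega}\right|}{5}}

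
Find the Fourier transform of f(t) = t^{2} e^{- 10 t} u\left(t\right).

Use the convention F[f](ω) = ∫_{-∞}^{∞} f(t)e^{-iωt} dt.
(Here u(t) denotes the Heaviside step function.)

F(ω) = \frac{2}{\left(i \omega + 10\right)^{3}}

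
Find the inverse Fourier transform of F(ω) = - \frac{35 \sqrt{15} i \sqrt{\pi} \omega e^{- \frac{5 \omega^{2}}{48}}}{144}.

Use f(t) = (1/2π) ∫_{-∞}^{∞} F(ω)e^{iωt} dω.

f(t) = 7 t e^{- \frac{12 t^{2}}{5}}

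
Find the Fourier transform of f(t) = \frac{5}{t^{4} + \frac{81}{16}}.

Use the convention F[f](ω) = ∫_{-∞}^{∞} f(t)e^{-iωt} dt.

F(ω) = \frac{40 \pi e^{- \frac{3 \sqrt{2} \left|{\omega}\right|}{4}} \sin{\left(\frac{3 \sqrt{2} \left|{\omega}\right|}{4} + \frac{\pi}{4} \right)}}{27}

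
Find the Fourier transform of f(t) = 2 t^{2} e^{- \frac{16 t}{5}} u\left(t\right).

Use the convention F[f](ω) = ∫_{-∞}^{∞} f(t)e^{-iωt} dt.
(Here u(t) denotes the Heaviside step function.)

F(ω) = \frac{500}{\left(5 i \omega + 16\right)^{3}}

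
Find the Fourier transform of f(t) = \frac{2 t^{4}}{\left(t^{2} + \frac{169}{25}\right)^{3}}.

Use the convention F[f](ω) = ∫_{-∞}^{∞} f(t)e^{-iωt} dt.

F(ω) = \frac{\pi \left(169 \omega^{2} - 325 \left|{\omega}\right| + 75\right) e^{- \frac{13 \left|{\omega}\right|}{5}}}{260}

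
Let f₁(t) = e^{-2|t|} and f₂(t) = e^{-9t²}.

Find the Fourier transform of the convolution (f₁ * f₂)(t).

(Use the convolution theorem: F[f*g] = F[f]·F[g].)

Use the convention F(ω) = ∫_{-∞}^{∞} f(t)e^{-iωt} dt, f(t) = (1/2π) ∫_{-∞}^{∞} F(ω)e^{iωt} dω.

F[f₁*f₂](ω) = \frac{4 \sqrt{\pi} e^{- \frac{\omega^{2}}{36}}}{3 \left(\omega^{2} + 4\right)}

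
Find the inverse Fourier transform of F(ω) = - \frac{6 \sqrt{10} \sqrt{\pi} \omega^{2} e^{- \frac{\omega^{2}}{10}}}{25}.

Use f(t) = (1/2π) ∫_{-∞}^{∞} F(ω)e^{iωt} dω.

f(t) = 3 \left(10 t^{2} - 2\right) e^{- \frac{5 t^{2}}{2}}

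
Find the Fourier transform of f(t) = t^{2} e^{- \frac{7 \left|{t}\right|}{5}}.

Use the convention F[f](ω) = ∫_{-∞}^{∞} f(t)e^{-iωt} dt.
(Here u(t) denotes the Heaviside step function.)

F(ω) = \frac{3500 \left(49 - 75 \omega^{2}\right)}{\left(25 \omega^{2} + 49\right)^{3}}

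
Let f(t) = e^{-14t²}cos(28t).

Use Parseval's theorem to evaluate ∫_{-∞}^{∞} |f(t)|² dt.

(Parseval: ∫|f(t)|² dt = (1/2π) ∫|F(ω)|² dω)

∫|f(t)|² dt = \frac{\sqrt{7} \sqrt{\pi} \left(1 + e^{28}\right)}{28 e^{28}}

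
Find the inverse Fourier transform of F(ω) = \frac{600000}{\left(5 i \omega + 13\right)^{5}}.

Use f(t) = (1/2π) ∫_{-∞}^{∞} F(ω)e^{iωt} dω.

f(t) = 8 t^{4} e^{- \frac{13 t}{5}} u\left(t\right)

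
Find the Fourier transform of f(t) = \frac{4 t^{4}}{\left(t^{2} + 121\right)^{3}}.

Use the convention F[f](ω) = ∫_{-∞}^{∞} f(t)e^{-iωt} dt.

F(ω) = \frac{\pi \left(121 \omega^{2} - 55 \left|{\omega}\right| + 3\right) e^{- 11 \left|{\omega}\right|}}{22}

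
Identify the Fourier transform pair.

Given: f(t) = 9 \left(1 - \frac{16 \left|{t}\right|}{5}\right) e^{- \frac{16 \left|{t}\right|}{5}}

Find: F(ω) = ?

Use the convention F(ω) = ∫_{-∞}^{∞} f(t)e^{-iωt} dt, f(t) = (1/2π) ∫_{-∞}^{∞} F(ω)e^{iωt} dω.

F(ω) = \frac{72000 \omega^{2}}{\left(25 \omega^{2} + 256\right)^{2}}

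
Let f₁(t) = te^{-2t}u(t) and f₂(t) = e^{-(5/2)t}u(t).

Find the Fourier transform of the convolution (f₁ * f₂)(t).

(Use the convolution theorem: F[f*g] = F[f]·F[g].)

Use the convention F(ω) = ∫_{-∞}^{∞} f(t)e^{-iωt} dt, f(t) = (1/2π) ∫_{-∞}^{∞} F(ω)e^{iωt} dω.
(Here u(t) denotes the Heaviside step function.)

F[f₁*f₂](ω) = \frac{2}{\left(i \omega + 2\right)^{2} \left(2 i \omega + 5\right)}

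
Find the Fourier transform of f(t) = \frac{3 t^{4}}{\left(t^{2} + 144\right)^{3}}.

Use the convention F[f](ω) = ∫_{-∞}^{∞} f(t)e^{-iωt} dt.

F(ω) = \frac{3 \pi \left(48 \omega^{2} - 20 \left|{\omega}\right| + 1\right) e^{- 12 \left|{\omega}\right|}}{32}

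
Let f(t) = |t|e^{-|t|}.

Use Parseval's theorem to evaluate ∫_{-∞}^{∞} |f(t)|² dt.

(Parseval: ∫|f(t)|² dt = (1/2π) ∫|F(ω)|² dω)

∫|f(t)|² dt = \frac{1}{2}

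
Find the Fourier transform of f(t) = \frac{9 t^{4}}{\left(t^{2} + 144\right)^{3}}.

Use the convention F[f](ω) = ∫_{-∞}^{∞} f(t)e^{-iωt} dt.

F(ω) = \frac{9 \pi \left(48 \omega^{2} - 20 \left|{\omega}\right| + 1\right) e^{- 12 \left|{\omega}\right|}}{32}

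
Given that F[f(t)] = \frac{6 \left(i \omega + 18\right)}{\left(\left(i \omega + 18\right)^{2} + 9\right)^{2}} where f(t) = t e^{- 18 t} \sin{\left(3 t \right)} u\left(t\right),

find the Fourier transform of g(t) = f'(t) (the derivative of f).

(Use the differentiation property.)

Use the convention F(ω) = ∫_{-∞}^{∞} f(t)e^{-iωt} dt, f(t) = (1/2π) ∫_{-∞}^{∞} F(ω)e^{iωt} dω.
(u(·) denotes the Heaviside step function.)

F[g](ω) = \frac{6 i \omega \left(i \omega + 18\right)}{\left(\left(i \omega + 18\right)^{2} + 9\right)^{2}}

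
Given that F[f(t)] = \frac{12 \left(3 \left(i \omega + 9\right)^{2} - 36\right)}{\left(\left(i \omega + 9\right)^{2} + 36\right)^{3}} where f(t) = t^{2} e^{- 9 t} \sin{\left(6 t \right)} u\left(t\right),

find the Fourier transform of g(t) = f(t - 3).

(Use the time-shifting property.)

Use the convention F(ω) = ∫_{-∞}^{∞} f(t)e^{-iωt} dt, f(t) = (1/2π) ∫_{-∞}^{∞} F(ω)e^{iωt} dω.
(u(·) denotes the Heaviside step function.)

F[g](ω) = \frac{36 \left(\left(i \omega + 9\right)^{2} - 12\right) e^{- 3 i \omega}}{\left(\left(i \omega + 9\right)^{2} + 36\right)^{3}}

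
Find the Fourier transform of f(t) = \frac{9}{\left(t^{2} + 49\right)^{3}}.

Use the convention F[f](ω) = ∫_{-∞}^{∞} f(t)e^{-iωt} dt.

F(ω) = \frac{9 \pi \left(49 \omega^{2} + 21 \left|{\omega}\right| + 3\right) e^{- 7 \left|{\omega}\right|}}{134456}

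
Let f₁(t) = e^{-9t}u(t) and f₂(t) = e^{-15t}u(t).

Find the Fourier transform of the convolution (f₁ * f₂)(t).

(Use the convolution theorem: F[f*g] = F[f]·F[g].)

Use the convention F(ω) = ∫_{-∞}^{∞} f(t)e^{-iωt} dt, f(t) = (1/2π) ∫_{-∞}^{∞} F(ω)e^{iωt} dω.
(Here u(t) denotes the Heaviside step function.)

F[f₁*f₂](ω) = \frac{1}{\left(i \omega + 9\right) \left(i \omega + 15\right)}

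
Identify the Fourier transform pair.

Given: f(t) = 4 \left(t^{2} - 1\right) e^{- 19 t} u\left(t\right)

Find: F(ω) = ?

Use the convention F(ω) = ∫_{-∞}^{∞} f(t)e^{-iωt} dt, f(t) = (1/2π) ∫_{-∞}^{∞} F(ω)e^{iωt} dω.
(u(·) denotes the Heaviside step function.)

F(ω) = \frac{4 \left(2 i \omega - \left(i \omega + 19\right)^{3} + 38\right)}{\left(i \omega + 19\right)^{4}}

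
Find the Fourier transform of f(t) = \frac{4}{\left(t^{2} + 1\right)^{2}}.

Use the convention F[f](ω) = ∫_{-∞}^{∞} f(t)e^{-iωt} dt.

F(ω) = 2 \pi \left(\left|{\omega}\right| + 1\right) e^{- \left|{\omega}\right|}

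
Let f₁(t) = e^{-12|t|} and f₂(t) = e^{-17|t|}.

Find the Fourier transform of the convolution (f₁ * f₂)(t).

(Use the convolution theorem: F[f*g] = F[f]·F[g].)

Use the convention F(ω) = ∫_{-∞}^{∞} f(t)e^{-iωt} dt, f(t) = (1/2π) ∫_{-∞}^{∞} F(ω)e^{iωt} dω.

F[f₁*f₂](ω) = \frac{816}{\left(\omega^{2} + 144\right) \left(\omega^{2} + 289\right)}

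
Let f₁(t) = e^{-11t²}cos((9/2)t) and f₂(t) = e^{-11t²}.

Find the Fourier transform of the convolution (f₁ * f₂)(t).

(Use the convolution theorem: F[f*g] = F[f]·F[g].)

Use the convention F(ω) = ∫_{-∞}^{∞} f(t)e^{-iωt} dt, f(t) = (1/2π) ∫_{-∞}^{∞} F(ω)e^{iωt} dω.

F[f₁*f₂](ω) = \frac{\pi \left(e^{\frac{9 \omega}{22}} + 1\right) e^{- \frac{\omega^{2}}{22} - \frac{9 \omega}{44} - \frac{81}{176}}}{22}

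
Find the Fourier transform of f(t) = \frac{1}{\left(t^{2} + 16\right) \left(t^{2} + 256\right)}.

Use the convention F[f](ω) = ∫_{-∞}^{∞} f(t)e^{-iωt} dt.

F(ω) = \frac{\pi \left(4 e^{12 \left|{\omega}\right|} - 1\right) e^{- 16 \left|{\omega}\right|}}{3840}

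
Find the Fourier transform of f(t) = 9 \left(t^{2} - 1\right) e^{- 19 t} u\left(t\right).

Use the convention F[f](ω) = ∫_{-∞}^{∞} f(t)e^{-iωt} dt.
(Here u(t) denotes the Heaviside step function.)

F(ω) = \frac{9 \left(2 i \omega - \left(i \omega + 19\right)^{3} + 38\right)}{\left(i \omega + 19\right)^{4}}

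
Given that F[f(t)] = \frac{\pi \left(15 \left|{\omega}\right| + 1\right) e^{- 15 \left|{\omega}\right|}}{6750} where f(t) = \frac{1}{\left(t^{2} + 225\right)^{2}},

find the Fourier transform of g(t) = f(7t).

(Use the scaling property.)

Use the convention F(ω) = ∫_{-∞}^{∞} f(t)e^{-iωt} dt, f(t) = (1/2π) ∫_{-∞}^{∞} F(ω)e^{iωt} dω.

F[g](ω) = \frac{\pi \left(15 \left|{\omega}\right| + 7\right) e^{- \frac{15 \left|{\omega}\right|}{7}}}{330750}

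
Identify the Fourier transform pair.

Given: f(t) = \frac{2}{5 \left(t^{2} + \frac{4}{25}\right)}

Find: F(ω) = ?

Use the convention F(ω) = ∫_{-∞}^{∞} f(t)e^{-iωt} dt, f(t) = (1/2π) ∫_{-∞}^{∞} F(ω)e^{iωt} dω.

F(ω) = \pi e^{- \frac{2 \left|{\omega}\right|}{5}}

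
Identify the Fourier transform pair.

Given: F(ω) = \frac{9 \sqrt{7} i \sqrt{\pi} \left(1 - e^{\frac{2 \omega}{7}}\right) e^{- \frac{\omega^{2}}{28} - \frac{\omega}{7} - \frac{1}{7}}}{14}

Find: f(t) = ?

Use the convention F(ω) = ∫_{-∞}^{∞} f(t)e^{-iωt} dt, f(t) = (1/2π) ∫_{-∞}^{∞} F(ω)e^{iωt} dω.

f(t) = 9 e^{- 7 t^{2}} \sin{\left(2 t \right)}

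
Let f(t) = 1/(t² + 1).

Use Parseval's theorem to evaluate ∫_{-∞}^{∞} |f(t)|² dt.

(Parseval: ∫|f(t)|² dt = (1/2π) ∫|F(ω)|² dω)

∫|f(t)|² dt = \frac{\pi}{2}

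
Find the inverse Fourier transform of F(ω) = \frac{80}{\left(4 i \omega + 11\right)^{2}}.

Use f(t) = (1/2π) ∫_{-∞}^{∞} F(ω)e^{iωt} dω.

f(t) = 5 t e^{- \frac{11 t}{4}} u\left(t\right)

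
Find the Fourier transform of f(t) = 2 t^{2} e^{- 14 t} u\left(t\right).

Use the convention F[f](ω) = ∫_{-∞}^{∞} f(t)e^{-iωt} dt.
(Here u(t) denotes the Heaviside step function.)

F(ω) = \frac{4}{\left(i \omega + 14\right)^{3}}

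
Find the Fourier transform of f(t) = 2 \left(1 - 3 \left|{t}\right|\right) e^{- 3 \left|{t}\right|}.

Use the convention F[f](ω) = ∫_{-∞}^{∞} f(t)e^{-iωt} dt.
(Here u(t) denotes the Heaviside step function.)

F(ω) = \frac{24 \omega^{2}}{\left(\omega^{2} + 9\right)^{2}}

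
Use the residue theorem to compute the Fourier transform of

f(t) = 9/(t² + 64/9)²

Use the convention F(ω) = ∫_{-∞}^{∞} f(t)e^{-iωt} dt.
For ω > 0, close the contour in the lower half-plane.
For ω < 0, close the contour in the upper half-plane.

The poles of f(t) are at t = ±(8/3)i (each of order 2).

Let g(z) = f(z)e^{-iωz}; for large |z| the factor e^{-iωz} decays in the lower half-plane when ω > 0 and in the upper half-plane when ω < 0.

Case ω > 0 (lower half-plane, clockwise contour ⇒ F(ω) = -2πi·ΣRes):
  Res_{z = - \frac{8 i}{3}} g(z) = \frac{81 i \left(8 \omega + 3\right) e^{- \frac{8 \omega}{3}}}{2048} (pole of order 2)
  F(ω) = -2πi·ΣRes = \frac{81 \pi \left(8 \omega + 3\right) e^{- \frac{8 \omega}{3}}}{1024}

Case ω < 0 (upper half-plane, counterclockwise contour ⇒ F(ω) = +2πi·ΣRes):
  Res_{z = \frac{8 i}{3}} g(z) = \frac{81 i \left(8 \omega - 3\right) e^{\frac{8 \omega}{3}}}{2048} (pole of order 2)
  F(ω) = 2πi·ΣRes = \frac{81 \pi \left(3 - 8 \omega\right) e^{\frac{8 \omega}{3}}}{1024}

Both cases combine into a single formula in |ω|:

F(ω) = \frac{81 \pi \left(8 \left|{\omega}\right| + 3\right) e^{- \frac{8 \left|{\omega}\right|}{3}}}{1024}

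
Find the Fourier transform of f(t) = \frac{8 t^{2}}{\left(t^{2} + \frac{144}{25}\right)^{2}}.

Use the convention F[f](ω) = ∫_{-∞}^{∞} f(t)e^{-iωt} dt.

F(ω) = \frac{\pi \left(5 - 12 \left|{\omega}\right|\right) e^{- \frac{12 \left|{\omega}\right|}{5}}}{3}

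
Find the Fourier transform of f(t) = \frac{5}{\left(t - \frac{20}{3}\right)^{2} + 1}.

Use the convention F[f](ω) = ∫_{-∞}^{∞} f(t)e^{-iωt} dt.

F(ω) = 5 \pi e^{- \frac{20 i \omega}{3} - \left|{\omega}\right|}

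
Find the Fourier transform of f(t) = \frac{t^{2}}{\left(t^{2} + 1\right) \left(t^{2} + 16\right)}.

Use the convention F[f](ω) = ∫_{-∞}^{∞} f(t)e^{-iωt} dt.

F(ω) = \frac{\pi \left(4 - e^{3 \left|{\omega}\right|}\right) e^{- 4 \left|{\omega}\right|}}{15}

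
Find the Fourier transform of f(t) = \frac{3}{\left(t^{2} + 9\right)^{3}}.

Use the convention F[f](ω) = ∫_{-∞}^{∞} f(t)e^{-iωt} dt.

F(ω) = \frac{\pi \left(3 \omega^{2} + 3 \left|{\omega}\right| + 1\right) e^{- 3 \left|{\omega}\right|}}{216}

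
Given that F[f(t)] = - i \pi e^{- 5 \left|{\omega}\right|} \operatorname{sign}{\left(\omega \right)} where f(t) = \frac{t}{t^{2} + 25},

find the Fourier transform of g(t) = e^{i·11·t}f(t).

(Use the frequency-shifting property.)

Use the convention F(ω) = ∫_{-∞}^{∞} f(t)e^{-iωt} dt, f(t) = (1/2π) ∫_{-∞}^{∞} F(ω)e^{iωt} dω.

F[g](ω) = - i \pi e^{- 5 \left|{\omega - 11}\right|} \operatorname{sign}{\left(\omega - 11 \right)}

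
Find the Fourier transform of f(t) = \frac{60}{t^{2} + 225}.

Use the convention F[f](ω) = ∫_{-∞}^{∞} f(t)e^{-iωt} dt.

F(ω) = 4 \pi e^{- 15 \left|{\omega}\right|}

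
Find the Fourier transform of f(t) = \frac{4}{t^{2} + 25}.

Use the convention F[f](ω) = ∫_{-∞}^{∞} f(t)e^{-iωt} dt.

F(ω) = \frac{4 \pi e^{- 5 \left|{\omega}\right|}}{5}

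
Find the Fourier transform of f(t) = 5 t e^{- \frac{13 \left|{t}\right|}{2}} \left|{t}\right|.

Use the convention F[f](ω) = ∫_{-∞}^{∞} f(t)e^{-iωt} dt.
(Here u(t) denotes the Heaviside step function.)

F(ω) = \frac{320 i \omega \left(4 \omega^{2} - 507\right)}{\left(4 \omega^{2} + 169\right)^{3}}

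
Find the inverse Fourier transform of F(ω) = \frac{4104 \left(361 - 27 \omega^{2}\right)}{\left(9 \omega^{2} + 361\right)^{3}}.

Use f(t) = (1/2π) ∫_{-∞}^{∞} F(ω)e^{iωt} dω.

f(t) = 2 t^{2} e^{- \frac{19 \left|{t}\right|}{3}}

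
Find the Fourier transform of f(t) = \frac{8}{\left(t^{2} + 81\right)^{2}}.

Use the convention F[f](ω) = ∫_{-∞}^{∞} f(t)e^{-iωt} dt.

F(ω) = \frac{4 \pi \left(9 \left|{\omega}\right| + 1\right) e^{- 9 \left|{\omega}\right|}}{729}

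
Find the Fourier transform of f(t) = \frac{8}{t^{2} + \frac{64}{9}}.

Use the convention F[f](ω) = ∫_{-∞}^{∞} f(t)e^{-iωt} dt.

F(ω) = 3 \pi e^{- \frac{8 \left|{\omega}\right|}{3}}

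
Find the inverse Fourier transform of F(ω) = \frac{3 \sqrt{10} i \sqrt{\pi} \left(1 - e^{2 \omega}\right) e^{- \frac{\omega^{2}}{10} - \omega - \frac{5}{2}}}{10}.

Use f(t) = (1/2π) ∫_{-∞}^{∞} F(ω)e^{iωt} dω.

f(t) = 3 e^{- \frac{5 t^{2}}{2}} \sin{\left(5 t \right)}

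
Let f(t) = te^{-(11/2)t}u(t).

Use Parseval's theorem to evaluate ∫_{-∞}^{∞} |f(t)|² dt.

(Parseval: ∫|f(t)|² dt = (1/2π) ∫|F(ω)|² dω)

∫|f(t)|² dt = \frac{2}{1331}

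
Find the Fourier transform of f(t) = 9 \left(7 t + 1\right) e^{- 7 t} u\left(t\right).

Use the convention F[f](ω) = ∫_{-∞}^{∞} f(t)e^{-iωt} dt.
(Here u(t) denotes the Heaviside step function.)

F(ω) = \frac{9 \left(- i \omega - 14\right)}{\omega^{2} - 14 i \omega - 49}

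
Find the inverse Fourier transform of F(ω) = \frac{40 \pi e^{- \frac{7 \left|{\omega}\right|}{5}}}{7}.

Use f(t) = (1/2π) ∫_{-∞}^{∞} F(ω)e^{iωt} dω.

f(t) = \frac{8}{t^{2} + \frac{49}{25}}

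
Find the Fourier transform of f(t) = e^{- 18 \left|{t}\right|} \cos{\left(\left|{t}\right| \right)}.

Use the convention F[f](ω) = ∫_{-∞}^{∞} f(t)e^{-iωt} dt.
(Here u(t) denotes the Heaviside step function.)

F(ω) = \frac{36 \left(\omega^{2} + 325\right)}{\omega^{4} + 646 \omega^{2} + 105625}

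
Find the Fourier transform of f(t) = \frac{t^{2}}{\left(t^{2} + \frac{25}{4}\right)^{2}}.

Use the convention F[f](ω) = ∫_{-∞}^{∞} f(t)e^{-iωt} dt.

F(ω) = \frac{\pi \left(2 - 5 \left|{\omega}\right|\right) e^{- \frac{5 \left|{\omega}\right|}{2}}}{10}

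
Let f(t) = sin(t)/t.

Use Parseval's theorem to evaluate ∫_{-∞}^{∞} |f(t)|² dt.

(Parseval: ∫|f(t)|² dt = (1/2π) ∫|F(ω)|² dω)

∫|f(t)|² dt = \pi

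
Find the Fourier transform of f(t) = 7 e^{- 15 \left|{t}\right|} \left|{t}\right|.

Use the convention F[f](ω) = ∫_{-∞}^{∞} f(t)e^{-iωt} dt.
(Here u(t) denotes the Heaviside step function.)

F(ω) = \frac{14 \left(225 - \omega^{2}\right)}{\left(\omega^{2} + 225\right)^{2}}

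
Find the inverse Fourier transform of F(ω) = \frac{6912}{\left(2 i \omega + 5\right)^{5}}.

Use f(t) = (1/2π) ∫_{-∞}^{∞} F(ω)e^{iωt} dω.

f(t) = 9 t^{4} e^{- \frac{5 t}{2}} u\left(t\right)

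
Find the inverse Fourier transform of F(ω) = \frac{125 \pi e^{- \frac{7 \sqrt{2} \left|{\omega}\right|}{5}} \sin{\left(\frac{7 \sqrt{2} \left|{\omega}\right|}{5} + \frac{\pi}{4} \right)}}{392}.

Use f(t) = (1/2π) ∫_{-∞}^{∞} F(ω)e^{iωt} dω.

f(t) = \frac{7}{t^{4} + \frac{38416}{625}}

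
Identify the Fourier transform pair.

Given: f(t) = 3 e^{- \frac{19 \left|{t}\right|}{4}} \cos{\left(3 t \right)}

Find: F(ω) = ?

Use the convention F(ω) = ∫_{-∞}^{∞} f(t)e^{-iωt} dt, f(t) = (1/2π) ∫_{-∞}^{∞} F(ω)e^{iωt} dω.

F(ω) = \frac{456 \left(16 \omega^{2} + 505\right)}{256 \omega^{4} + 6944 \omega^{2} + 255025}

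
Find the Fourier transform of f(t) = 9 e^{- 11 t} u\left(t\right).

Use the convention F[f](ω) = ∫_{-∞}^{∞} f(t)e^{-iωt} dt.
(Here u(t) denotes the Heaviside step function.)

F(ω) = \frac{9}{i \omega + 11}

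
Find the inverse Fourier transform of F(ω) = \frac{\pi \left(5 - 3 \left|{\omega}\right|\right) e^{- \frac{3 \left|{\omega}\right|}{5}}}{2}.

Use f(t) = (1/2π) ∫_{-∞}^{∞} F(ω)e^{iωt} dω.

f(t) = \frac{3 t^{2}}{\left(t^{2} + \frac{9}{25}\right)^{2}}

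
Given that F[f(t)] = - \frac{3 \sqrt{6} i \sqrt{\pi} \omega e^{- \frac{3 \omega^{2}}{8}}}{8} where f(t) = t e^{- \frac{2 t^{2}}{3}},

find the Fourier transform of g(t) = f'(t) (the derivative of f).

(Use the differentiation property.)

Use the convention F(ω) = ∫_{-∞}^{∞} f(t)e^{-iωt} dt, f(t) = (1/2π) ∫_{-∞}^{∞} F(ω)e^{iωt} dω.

F[g](ω) = \frac{3 \sqrt{6} \sqrt{\pi} \omega^{2} e^{- \frac{3 \omega^{2}}{8}}}{8}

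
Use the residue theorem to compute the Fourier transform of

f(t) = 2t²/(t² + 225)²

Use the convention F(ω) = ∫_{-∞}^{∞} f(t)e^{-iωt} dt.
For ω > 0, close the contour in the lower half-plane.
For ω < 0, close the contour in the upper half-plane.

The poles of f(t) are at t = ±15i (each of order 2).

Let g(z) = f(z)e^{-iωz}; for large |z| the factor e^{-iωz} decays in the lower half-plane when ω > 0 and in the upper half-plane when ω < 0.

Case ω > 0 (lower half-plane, clockwise contour ⇒ F(ω) = -2πi·ΣRes):
  Res_{z = - 15 i} g(z) = \frac{i \left(1 - 15 \omega\right) e^{- 15 \omega}}{30} (pole of order 2)
  F(ω) = -2πi·ΣRes = \frac{\pi \left(1 - 15 \omega\right) e^{- 15 \omega}}{15}

Case ω < 0 (upper half-plane, counterclockwise contour ⇒ F(ω) = +2πi·ΣRes):
  Res_{z = 15 i} g(z) = \frac{i \left(- 15 \omega - 1\right) e^{15 \omega}}{30} (pole of order 2)
  F(ω) = 2πi·ΣRes = \frac{\pi \left(15 \omega + 1\right) e^{15 \omega}}{15}

Both cases combine into a single formula in |ω|:

F(ω) = \frac{\pi \left(1 - 15 \left|{\omega}\right|\right) e^{- 15 \left|{\omega}\right|}}{15}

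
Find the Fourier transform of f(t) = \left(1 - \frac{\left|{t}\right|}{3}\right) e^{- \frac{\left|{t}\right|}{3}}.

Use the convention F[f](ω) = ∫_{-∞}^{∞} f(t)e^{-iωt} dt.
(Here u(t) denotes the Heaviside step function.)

F(ω) = \frac{108 \omega^{2}}{\left(9 \omega^{2} + 1\right)^{2}}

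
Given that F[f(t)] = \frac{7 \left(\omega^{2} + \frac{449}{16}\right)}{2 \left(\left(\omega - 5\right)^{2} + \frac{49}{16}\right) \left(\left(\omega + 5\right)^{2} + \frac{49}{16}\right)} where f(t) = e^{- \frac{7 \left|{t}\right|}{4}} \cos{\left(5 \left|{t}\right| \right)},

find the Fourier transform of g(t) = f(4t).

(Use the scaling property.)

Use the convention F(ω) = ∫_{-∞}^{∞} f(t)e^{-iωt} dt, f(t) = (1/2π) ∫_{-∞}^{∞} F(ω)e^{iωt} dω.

F[g](ω) = \frac{14 \left(\omega^{2} + 449\right)}{\omega^{4} - 702 \omega^{2} + 201601}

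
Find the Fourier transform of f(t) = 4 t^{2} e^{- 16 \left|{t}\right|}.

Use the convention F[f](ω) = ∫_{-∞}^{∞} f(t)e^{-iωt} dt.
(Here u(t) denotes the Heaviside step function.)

F(ω) = \frac{256 \left(256 - 3 \omega^{2}\right)}{\left(\omega^{2} + 256\right)^{3}}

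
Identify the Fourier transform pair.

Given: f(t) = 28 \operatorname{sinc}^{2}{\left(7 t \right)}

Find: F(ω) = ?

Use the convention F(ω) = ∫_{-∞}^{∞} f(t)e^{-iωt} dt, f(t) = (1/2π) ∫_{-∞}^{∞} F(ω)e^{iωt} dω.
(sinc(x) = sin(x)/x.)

F(ω) = \begin{cases} \frac{2 \pi \left(14 - \left|{\omega}\right|\right)}{7} & \text{for}\: \omega > -14 \wedge \omega < 14 \\0 & \text{otherwise} \end{cases}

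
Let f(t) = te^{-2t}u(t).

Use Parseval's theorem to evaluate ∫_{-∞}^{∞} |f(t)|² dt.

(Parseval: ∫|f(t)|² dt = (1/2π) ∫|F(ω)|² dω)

∫|f(t)|² dt = \frac{1}{32}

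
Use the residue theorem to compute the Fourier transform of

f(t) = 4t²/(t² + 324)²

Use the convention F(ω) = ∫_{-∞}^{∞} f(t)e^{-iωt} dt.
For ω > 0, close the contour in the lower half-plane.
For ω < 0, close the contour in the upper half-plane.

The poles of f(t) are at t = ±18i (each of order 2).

Let g(z) = f(z)e^{-iωz}; for large |z| the factor e^{-iωz} decays in the lower half-plane when ω > 0 and in the upper half-plane when ω < 0.

Case ω > 0 (lower half-plane, clockwise contour ⇒ F(ω) = -2πi·ΣRes):
  Res_{z = - 18 i} g(z) = i \left(\frac{1}{18} - \omega\right) e^{- 18 \omega} (pole of order 2)
  F(ω) = -2πi·ΣRes = \frac{\pi \left(1 - 18 \omega\right) e^{- 18 \omega}}{9}

Case ω < 0 (upper half-plane, counterclockwise contour ⇒ F(ω) = +2πi·ΣRes):
  Res_{z = 18 i} g(z) = i \left(- \omega - \frac{1}{18}\right) e^{18 \omega} (pole of order 2)
  F(ω) = 2πi·ΣRes = \frac{\pi \left(18 \omega + 1\right) e^{18 \omega}}{9}

Both cases combine into a single formula in |ω|:

F(ω) = \frac{\pi \left(1 - 18 \left|{\omega}\right|\right) e^{- 18 \left|{\omega}\right|}}{9}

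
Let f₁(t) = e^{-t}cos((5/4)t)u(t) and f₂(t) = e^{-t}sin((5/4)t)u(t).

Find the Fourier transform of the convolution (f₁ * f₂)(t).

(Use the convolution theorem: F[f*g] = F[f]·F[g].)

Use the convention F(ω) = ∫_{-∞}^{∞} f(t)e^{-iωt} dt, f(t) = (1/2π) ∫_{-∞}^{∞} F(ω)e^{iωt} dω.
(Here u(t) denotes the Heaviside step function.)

F[f₁*f₂](ω) = \frac{320 \left(i \omega + 1\right)}{\left(16 \left(i \omega + 1\right)^{2} + 25\right)^{2}}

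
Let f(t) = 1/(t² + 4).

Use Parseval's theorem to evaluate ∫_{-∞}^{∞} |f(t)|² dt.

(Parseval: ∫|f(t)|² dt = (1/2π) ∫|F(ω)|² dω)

∫|f(t)|² dt = \frac{\pi}{16}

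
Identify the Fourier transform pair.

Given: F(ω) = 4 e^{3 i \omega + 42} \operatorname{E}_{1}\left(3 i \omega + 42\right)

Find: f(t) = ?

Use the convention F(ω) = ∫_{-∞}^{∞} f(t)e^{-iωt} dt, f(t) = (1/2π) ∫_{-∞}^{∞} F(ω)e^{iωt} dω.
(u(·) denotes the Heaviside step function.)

f(t) = \frac{4 e^{- 14 t} u\left(t\right)}{t + 3}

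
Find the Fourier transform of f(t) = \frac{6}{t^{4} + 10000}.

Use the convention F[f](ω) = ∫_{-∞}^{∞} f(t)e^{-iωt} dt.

F(ω) = \frac{3 \pi e^{- 5 \sqrt{2} \left|{\omega}\right|} \sin{\left(5 \sqrt{2} \left|{\omega}\right| + \frac{\pi}{4} \right)}}{500}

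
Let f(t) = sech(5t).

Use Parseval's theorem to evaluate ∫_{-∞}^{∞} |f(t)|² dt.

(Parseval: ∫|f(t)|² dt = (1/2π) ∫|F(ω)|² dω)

∫|f(t)|² dt = \frac{2}{5}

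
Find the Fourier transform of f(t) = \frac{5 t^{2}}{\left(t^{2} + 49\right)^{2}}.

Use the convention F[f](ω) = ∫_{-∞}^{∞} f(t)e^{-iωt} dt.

F(ω) = \frac{5 \pi \left(1 - 7 \left|{\omega}\right|\right) e^{- 7 \left|{\omega}\right|}}{14}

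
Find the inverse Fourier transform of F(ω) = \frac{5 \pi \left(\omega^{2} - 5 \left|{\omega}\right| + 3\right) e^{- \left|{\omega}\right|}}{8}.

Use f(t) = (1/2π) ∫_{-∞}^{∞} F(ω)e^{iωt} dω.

f(t) = \frac{5 t^{4}}{\left(t^{2} + 1\right)^{3}}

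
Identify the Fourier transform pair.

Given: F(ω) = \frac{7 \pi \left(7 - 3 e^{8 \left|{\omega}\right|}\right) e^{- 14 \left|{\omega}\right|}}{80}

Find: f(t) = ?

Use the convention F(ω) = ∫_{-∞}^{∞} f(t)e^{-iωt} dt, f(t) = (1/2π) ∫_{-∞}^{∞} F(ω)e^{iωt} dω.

f(t) = \frac{7 t^{2}}{\left(t^{2} + 36\right) \left(t^{2} + 196\right)}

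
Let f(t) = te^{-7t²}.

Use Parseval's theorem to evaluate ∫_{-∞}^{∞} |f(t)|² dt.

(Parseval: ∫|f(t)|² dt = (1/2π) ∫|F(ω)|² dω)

∫|f(t)|² dt = \frac{\sqrt{14} \sqrt{\pi}}{392}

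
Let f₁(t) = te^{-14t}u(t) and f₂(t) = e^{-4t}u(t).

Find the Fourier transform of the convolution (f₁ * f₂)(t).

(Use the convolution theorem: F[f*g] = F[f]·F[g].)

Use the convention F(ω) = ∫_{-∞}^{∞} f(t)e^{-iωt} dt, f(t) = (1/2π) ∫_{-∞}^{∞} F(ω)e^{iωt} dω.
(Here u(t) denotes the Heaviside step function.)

F[f₁*f₂](ω) = \frac{1}{\left(i \omega + 4\right) \left(i \omega + 14\right)^{2}}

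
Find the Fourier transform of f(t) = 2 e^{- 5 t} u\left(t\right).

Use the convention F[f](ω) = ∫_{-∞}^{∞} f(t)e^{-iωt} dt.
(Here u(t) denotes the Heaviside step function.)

F(ω) = \frac{2}{i \omega + 5}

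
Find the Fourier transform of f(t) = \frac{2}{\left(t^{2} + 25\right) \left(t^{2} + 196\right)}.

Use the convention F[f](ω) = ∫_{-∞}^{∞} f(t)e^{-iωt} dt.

F(ω) = \frac{\pi \left(14 e^{9 \left|{\omega}\right|} - 5\right) e^{- 14 \left|{\omega}\right|}}{5985}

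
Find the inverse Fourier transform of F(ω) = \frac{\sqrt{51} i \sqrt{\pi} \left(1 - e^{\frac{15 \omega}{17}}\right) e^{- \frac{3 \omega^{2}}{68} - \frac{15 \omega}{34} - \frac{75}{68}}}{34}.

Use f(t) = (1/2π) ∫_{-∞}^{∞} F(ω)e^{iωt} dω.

f(t) = e^{- \frac{17 t^{2}}{3}} \sin{\left(5 t \right)}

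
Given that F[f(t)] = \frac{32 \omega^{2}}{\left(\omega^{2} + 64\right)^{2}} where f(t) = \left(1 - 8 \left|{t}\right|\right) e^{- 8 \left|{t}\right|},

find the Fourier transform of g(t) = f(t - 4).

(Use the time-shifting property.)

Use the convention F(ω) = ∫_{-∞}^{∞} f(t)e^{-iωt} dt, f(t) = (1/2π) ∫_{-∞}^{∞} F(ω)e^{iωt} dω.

F[g](ω) = \frac{32 \omega^{2} e^{- 4 i \omega}}{\left(\omega^{2} + 64\right)^{2}}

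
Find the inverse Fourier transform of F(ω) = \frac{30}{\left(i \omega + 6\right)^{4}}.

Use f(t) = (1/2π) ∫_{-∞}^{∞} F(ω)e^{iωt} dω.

f(t) = 5 t^{3} e^{- 6 t} u\left(t\right)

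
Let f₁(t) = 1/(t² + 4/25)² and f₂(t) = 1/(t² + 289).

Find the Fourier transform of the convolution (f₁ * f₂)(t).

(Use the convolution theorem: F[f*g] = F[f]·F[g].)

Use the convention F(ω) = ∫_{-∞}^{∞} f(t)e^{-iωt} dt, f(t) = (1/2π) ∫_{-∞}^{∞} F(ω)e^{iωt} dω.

F[f₁*f₂](ω) = \frac{25 \pi^{2} \left(2 \left|{\omega}\right| + 5\right) e^{- \frac{87 \left|{\omega}\right|}{5}}}{272}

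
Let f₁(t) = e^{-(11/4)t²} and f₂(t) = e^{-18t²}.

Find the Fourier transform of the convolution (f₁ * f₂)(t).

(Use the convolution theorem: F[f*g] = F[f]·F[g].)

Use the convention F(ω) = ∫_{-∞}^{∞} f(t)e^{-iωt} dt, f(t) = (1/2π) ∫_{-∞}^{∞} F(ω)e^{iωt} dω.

F[f₁*f₂](ω) = \frac{\sqrt{22} \pi e^{- \frac{83 \omega^{2}}{792}}}{33}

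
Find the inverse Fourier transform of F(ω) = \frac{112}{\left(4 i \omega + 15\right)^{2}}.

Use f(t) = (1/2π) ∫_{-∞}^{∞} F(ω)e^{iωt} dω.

f(t) = 7 t e^{- \frac{15 t}{4}} u\left(t\right)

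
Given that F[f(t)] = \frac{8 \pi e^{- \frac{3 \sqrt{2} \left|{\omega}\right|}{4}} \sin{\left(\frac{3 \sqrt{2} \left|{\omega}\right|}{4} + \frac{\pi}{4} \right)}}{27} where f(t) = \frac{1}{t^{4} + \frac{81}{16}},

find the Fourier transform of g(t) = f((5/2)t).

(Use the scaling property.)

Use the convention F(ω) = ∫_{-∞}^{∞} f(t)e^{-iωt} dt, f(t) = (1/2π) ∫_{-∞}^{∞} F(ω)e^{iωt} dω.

F[g](ω) = \frac{16 \pi e^{- \frac{3 \sqrt{2} \left|{\omega}\right|}{10}} \sin{\left(\frac{3 \sqrt{2} \left|{\omega}\right|}{10} + \frac{\pi}{4} \right)}}{135}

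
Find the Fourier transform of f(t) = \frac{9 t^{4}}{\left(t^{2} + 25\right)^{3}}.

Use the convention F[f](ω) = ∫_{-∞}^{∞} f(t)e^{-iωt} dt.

F(ω) = \frac{9 \pi \left(25 \omega^{2} - 25 \left|{\omega}\right| + 3\right) e^{- 5 \left|{\omega}\right|}}{40}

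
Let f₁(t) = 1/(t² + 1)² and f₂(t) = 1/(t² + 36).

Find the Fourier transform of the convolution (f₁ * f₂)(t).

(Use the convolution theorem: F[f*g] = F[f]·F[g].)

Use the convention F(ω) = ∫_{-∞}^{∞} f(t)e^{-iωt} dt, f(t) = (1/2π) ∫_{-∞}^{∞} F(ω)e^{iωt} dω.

F[f₁*f₂](ω) = \frac{\pi^{2} \left(\left|{\omega}\right| + 1\right) e^{- 7 \left|{\omega}\right|}}{12}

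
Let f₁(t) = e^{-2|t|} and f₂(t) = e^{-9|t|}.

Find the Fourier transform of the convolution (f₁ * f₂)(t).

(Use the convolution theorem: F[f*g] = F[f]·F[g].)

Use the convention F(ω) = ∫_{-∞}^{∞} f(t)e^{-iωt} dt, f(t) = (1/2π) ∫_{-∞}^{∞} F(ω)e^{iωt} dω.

F[f₁*f₂](ω) = \frac{72}{\left(\omega^{2} + 4\right) \left(\omega^{2} + 81\right)}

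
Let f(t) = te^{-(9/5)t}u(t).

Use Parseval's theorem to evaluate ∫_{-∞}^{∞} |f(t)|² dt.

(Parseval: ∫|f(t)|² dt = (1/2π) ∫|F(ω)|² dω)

∫|f(t)|² dt = \frac{125}{2916}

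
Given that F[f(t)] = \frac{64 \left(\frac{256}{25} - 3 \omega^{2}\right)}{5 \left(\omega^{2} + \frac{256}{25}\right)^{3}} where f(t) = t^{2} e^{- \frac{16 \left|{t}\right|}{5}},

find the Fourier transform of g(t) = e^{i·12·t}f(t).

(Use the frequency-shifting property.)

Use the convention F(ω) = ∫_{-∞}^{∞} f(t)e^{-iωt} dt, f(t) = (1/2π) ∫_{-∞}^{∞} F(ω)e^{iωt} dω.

F[g](ω) = \frac{8000 \left(256 - 75 \left(\omega - 12\right)^{2}\right)}{\left(25 \left(\omega - 12\right)^{2} + 256\right)^{3}}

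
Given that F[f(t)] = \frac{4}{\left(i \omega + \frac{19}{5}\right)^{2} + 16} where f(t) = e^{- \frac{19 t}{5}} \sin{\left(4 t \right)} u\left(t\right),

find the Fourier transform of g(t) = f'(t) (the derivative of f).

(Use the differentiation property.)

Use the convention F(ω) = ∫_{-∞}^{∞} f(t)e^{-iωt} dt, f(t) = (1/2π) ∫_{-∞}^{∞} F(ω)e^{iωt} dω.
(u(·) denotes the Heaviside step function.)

F[g](ω) = \frac{100 i \omega}{\left(5 i \omega + 19\right)^{2} + 400}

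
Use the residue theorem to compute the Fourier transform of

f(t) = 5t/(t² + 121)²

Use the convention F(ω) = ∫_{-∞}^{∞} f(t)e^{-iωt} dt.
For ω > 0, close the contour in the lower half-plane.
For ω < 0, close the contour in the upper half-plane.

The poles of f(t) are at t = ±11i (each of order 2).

Let g(z) = f(z)e^{-iωz}; for large |z| the factor e^{-iωz} decays in the lower half-plane when ω > 0 and in the upper half-plane when ω < 0.

Case ω > 0 (lower half-plane, clockwise contour ⇒ F(ω) = -2πi·ΣRes):
  Res_{z = - 11 i} g(z) = \frac{5 \omega e^{- 11 \omega}}{44} (pole of order 2)
  F(ω) = -2πi·ΣRes = - \frac{5 i \pi \omega e^{- 11 \omega}}{22}

Case ω < 0 (upper half-plane, counterclockwise contour ⇒ F(ω) = +2πi·ΣRes):
  Res_{z = 11 i} g(z) = - \frac{5 \omega e^{11 \omega}}{44} (pole of order 2)
  F(ω) = 2πi·ΣRes = - \frac{5 i \pi \omega e^{11 \omega}}{22}

Both cases combine into a single formula in |ω|:

F(ω) = - \frac{5 i \pi \omega e^{- 11 \left|{\omega}\right|}}{22}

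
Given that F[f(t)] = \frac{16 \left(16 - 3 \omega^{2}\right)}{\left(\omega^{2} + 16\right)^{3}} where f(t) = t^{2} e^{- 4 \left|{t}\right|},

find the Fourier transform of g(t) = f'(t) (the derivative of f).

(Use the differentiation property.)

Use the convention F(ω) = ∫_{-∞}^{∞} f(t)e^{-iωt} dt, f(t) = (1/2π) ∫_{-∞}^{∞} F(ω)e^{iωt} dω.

F[g](ω) = - \frac{16 i \omega \left(3 \omega^{2} - 16\right)}{\left(\omega^{2} + 16\right)^{3}}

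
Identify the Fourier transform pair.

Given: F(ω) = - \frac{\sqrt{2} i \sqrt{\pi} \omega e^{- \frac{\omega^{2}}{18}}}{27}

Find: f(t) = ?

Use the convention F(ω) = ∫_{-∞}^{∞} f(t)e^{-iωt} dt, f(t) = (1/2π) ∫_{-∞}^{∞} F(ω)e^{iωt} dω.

f(t) = t e^{- \frac{9 t^{2}}{2}}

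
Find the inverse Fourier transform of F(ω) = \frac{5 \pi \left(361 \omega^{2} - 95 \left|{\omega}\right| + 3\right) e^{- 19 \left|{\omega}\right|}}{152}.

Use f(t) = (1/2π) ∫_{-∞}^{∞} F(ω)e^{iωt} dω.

f(t) = \frac{5 t^{4}}{\left(t^{2} + 361\right)^{3}}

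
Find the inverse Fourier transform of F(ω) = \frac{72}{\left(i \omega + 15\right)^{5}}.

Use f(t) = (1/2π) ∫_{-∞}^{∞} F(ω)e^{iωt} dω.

f(t) = 3 t^{4} e^{- 15 t} u\left(t\right)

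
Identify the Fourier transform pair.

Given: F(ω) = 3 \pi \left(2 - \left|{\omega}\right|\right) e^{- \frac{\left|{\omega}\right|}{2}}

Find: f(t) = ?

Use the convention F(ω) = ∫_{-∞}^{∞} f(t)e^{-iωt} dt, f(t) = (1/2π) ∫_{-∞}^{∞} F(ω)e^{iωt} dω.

f(t) = \frac{6 t^{2}}{\left(t^{2} + \frac{1}{4}\right)^{2}}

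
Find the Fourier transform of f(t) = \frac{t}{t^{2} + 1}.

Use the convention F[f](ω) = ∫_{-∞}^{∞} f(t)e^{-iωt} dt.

F(ω) = - i \pi e^{- \left|{\omega}\right|} \operatorname{sign}{\left(\omega \right)}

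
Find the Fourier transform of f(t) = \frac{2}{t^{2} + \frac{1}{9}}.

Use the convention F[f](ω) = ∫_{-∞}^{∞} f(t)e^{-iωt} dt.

F(ω) = 6 \pi e^{- \frac{\left|{\omega}\right|}{3}}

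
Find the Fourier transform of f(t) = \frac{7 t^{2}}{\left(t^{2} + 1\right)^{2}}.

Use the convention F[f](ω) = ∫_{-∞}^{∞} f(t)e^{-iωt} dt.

F(ω) = \frac{7 \pi \left(1 - \left|{\omega}\right|\right) e^{- \left|{\omega}\right|}}{2}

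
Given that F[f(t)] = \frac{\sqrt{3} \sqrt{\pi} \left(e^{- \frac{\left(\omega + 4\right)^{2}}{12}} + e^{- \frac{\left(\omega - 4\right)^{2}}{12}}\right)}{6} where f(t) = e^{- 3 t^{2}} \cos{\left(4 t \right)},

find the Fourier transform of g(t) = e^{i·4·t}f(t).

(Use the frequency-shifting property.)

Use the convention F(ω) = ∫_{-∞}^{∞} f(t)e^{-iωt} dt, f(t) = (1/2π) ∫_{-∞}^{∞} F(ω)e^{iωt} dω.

F[g](ω) = \frac{\sqrt{3} \sqrt{\pi} \left(e^{\frac{4 \omega}{3}} + e^{\frac{16}{3}}\right) e^{- \frac{\omega^{2}}{12} - \frac{16}{3}}}{6}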